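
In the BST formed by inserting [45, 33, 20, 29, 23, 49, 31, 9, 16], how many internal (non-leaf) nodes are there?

Tree built from: [45, 33, 20, 29, 23, 49, 31, 9, 16]
Tree (level-order array): [45, 33, 49, 20, None, None, None, 9, 29, None, 16, 23, 31]
Rule: An internal node has at least one child.
Per-node child counts:
  node 45: 2 child(ren)
  node 33: 1 child(ren)
  node 20: 2 child(ren)
  node 9: 1 child(ren)
  node 16: 0 child(ren)
  node 29: 2 child(ren)
  node 23: 0 child(ren)
  node 31: 0 child(ren)
  node 49: 0 child(ren)
Matching nodes: [45, 33, 20, 9, 29]
Count of internal (non-leaf) nodes: 5


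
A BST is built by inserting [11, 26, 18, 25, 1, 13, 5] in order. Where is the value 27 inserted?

Starting tree (level order): [11, 1, 26, None, 5, 18, None, None, None, 13, 25]
Insertion path: 11 -> 26
Result: insert 27 as right child of 26
Final tree (level order): [11, 1, 26, None, 5, 18, 27, None, None, 13, 25]


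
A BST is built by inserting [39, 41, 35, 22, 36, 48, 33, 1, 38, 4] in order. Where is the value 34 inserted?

Starting tree (level order): [39, 35, 41, 22, 36, None, 48, 1, 33, None, 38, None, None, None, 4]
Insertion path: 39 -> 35 -> 22 -> 33
Result: insert 34 as right child of 33
Final tree (level order): [39, 35, 41, 22, 36, None, 48, 1, 33, None, 38, None, None, None, 4, None, 34]


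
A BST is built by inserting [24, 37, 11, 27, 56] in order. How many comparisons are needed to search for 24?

Search path for 24: 24
Found: True
Comparisons: 1


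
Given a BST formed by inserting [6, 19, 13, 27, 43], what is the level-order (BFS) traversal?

Tree insertion order: [6, 19, 13, 27, 43]
Tree (level-order array): [6, None, 19, 13, 27, None, None, None, 43]
BFS from the root, enqueuing left then right child of each popped node:
  queue [6] -> pop 6, enqueue [19], visited so far: [6]
  queue [19] -> pop 19, enqueue [13, 27], visited so far: [6, 19]
  queue [13, 27] -> pop 13, enqueue [none], visited so far: [6, 19, 13]
  queue [27] -> pop 27, enqueue [43], visited so far: [6, 19, 13, 27]
  queue [43] -> pop 43, enqueue [none], visited so far: [6, 19, 13, 27, 43]
Result: [6, 19, 13, 27, 43]


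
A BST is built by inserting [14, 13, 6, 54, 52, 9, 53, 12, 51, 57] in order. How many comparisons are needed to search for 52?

Search path for 52: 14 -> 54 -> 52
Found: True
Comparisons: 3


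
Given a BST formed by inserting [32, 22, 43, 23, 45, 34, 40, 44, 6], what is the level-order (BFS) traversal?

Tree insertion order: [32, 22, 43, 23, 45, 34, 40, 44, 6]
Tree (level-order array): [32, 22, 43, 6, 23, 34, 45, None, None, None, None, None, 40, 44]
BFS from the root, enqueuing left then right child of each popped node:
  queue [32] -> pop 32, enqueue [22, 43], visited so far: [32]
  queue [22, 43] -> pop 22, enqueue [6, 23], visited so far: [32, 22]
  queue [43, 6, 23] -> pop 43, enqueue [34, 45], visited so far: [32, 22, 43]
  queue [6, 23, 34, 45] -> pop 6, enqueue [none], visited so far: [32, 22, 43, 6]
  queue [23, 34, 45] -> pop 23, enqueue [none], visited so far: [32, 22, 43, 6, 23]
  queue [34, 45] -> pop 34, enqueue [40], visited so far: [32, 22, 43, 6, 23, 34]
  queue [45, 40] -> pop 45, enqueue [44], visited so far: [32, 22, 43, 6, 23, 34, 45]
  queue [40, 44] -> pop 40, enqueue [none], visited so far: [32, 22, 43, 6, 23, 34, 45, 40]
  queue [44] -> pop 44, enqueue [none], visited so far: [32, 22, 43, 6, 23, 34, 45, 40, 44]
Result: [32, 22, 43, 6, 23, 34, 45, 40, 44]


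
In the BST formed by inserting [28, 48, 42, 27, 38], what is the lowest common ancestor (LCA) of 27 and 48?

Tree insertion order: [28, 48, 42, 27, 38]
Tree (level-order array): [28, 27, 48, None, None, 42, None, 38]
In a BST, the LCA of p=27, q=48 is the first node v on the
root-to-leaf path with p <= v <= q (go left if both < v, right if both > v).
Walk from root:
  at 28: 27 <= 28 <= 48, this is the LCA
LCA = 28


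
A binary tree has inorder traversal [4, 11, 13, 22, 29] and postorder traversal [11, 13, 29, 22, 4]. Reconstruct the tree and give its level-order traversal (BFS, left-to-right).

Inorder:   [4, 11, 13, 22, 29]
Postorder: [11, 13, 29, 22, 4]
Algorithm: postorder visits root last, so walk postorder right-to-left;
each value is the root of the current inorder slice — split it at that
value, recurse on the right subtree first, then the left.
Recursive splits:
  root=4; inorder splits into left=[], right=[11, 13, 22, 29]
  root=22; inorder splits into left=[11, 13], right=[29]
  root=29; inorder splits into left=[], right=[]
  root=13; inorder splits into left=[11], right=[]
  root=11; inorder splits into left=[], right=[]
Reconstructed level-order: [4, 22, 13, 29, 11]


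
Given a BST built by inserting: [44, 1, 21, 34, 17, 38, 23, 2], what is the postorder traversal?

Tree insertion order: [44, 1, 21, 34, 17, 38, 23, 2]
Tree (level-order array): [44, 1, None, None, 21, 17, 34, 2, None, 23, 38]
Postorder traversal: [2, 17, 23, 38, 34, 21, 1, 44]


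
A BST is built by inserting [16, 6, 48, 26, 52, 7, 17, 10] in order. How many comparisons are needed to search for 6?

Search path for 6: 16 -> 6
Found: True
Comparisons: 2


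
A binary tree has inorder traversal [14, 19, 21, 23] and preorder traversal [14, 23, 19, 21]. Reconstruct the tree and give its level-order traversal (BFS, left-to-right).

Inorder:  [14, 19, 21, 23]
Preorder: [14, 23, 19, 21]
Algorithm: preorder visits root first, so consume preorder in order;
for each root, split the current inorder slice at that value into
left-subtree inorder and right-subtree inorder, then recurse.
Recursive splits:
  root=14; inorder splits into left=[], right=[19, 21, 23]
  root=23; inorder splits into left=[19, 21], right=[]
  root=19; inorder splits into left=[], right=[21]
  root=21; inorder splits into left=[], right=[]
Reconstructed level-order: [14, 23, 19, 21]


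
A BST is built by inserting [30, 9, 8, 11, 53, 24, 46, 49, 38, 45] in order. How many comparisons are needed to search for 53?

Search path for 53: 30 -> 53
Found: True
Comparisons: 2


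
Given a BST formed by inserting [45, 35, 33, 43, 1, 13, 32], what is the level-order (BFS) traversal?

Tree insertion order: [45, 35, 33, 43, 1, 13, 32]
Tree (level-order array): [45, 35, None, 33, 43, 1, None, None, None, None, 13, None, 32]
BFS from the root, enqueuing left then right child of each popped node:
  queue [45] -> pop 45, enqueue [35], visited so far: [45]
  queue [35] -> pop 35, enqueue [33, 43], visited so far: [45, 35]
  queue [33, 43] -> pop 33, enqueue [1], visited so far: [45, 35, 33]
  queue [43, 1] -> pop 43, enqueue [none], visited so far: [45, 35, 33, 43]
  queue [1] -> pop 1, enqueue [13], visited so far: [45, 35, 33, 43, 1]
  queue [13] -> pop 13, enqueue [32], visited so far: [45, 35, 33, 43, 1, 13]
  queue [32] -> pop 32, enqueue [none], visited so far: [45, 35, 33, 43, 1, 13, 32]
Result: [45, 35, 33, 43, 1, 13, 32]


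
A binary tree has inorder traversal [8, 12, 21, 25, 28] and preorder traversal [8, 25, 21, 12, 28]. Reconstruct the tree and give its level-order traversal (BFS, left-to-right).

Inorder:  [8, 12, 21, 25, 28]
Preorder: [8, 25, 21, 12, 28]
Algorithm: preorder visits root first, so consume preorder in order;
for each root, split the current inorder slice at that value into
left-subtree inorder and right-subtree inorder, then recurse.
Recursive splits:
  root=8; inorder splits into left=[], right=[12, 21, 25, 28]
  root=25; inorder splits into left=[12, 21], right=[28]
  root=21; inorder splits into left=[12], right=[]
  root=12; inorder splits into left=[], right=[]
  root=28; inorder splits into left=[], right=[]
Reconstructed level-order: [8, 25, 21, 28, 12]


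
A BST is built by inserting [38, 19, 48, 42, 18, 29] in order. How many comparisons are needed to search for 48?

Search path for 48: 38 -> 48
Found: True
Comparisons: 2


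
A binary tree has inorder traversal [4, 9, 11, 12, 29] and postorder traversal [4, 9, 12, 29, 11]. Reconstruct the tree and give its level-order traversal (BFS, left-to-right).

Inorder:   [4, 9, 11, 12, 29]
Postorder: [4, 9, 12, 29, 11]
Algorithm: postorder visits root last, so walk postorder right-to-left;
each value is the root of the current inorder slice — split it at that
value, recurse on the right subtree first, then the left.
Recursive splits:
  root=11; inorder splits into left=[4, 9], right=[12, 29]
  root=29; inorder splits into left=[12], right=[]
  root=12; inorder splits into left=[], right=[]
  root=9; inorder splits into left=[4], right=[]
  root=4; inorder splits into left=[], right=[]
Reconstructed level-order: [11, 9, 29, 4, 12]


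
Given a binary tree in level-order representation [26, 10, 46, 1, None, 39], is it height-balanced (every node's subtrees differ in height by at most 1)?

Tree (level-order array): [26, 10, 46, 1, None, 39]
Definition: a tree is height-balanced if, at every node, |h(left) - h(right)| <= 1 (empty subtree has height -1).
Bottom-up per-node check:
  node 1: h_left=-1, h_right=-1, diff=0 [OK], height=0
  node 10: h_left=0, h_right=-1, diff=1 [OK], height=1
  node 39: h_left=-1, h_right=-1, diff=0 [OK], height=0
  node 46: h_left=0, h_right=-1, diff=1 [OK], height=1
  node 26: h_left=1, h_right=1, diff=0 [OK], height=2
All nodes satisfy the balance condition.
Result: Balanced


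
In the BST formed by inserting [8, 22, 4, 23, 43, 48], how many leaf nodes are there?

Tree built from: [8, 22, 4, 23, 43, 48]
Tree (level-order array): [8, 4, 22, None, None, None, 23, None, 43, None, 48]
Rule: A leaf has 0 children.
Per-node child counts:
  node 8: 2 child(ren)
  node 4: 0 child(ren)
  node 22: 1 child(ren)
  node 23: 1 child(ren)
  node 43: 1 child(ren)
  node 48: 0 child(ren)
Matching nodes: [4, 48]
Count of leaf nodes: 2


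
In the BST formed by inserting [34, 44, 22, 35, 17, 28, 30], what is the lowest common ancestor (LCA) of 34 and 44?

Tree insertion order: [34, 44, 22, 35, 17, 28, 30]
Tree (level-order array): [34, 22, 44, 17, 28, 35, None, None, None, None, 30]
In a BST, the LCA of p=34, q=44 is the first node v on the
root-to-leaf path with p <= v <= q (go left if both < v, right if both > v).
Walk from root:
  at 34: 34 <= 34 <= 44, this is the LCA
LCA = 34


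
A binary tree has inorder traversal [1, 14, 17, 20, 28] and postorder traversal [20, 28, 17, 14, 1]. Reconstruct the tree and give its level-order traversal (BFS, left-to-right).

Inorder:   [1, 14, 17, 20, 28]
Postorder: [20, 28, 17, 14, 1]
Algorithm: postorder visits root last, so walk postorder right-to-left;
each value is the root of the current inorder slice — split it at that
value, recurse on the right subtree first, then the left.
Recursive splits:
  root=1; inorder splits into left=[], right=[14, 17, 20, 28]
  root=14; inorder splits into left=[], right=[17, 20, 28]
  root=17; inorder splits into left=[], right=[20, 28]
  root=28; inorder splits into left=[20], right=[]
  root=20; inorder splits into left=[], right=[]
Reconstructed level-order: [1, 14, 17, 28, 20]


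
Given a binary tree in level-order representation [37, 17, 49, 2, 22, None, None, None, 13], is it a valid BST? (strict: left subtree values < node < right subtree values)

Level-order array: [37, 17, 49, 2, 22, None, None, None, 13]
Validate using subtree bounds (lo, hi): at each node, require lo < value < hi,
then recurse left with hi=value and right with lo=value.
Preorder trace (stopping at first violation):
  at node 37 with bounds (-inf, +inf): OK
  at node 17 with bounds (-inf, 37): OK
  at node 2 with bounds (-inf, 17): OK
  at node 13 with bounds (2, 17): OK
  at node 22 with bounds (17, 37): OK
  at node 49 with bounds (37, +inf): OK
No violation found at any node.
Result: Valid BST


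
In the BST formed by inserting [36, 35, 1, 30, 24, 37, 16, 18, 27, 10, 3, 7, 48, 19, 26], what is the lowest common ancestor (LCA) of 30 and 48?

Tree insertion order: [36, 35, 1, 30, 24, 37, 16, 18, 27, 10, 3, 7, 48, 19, 26]
Tree (level-order array): [36, 35, 37, 1, None, None, 48, None, 30, None, None, 24, None, 16, 27, 10, 18, 26, None, 3, None, None, 19, None, None, None, 7]
In a BST, the LCA of p=30, q=48 is the first node v on the
root-to-leaf path with p <= v <= q (go left if both < v, right if both > v).
Walk from root:
  at 36: 30 <= 36 <= 48, this is the LCA
LCA = 36


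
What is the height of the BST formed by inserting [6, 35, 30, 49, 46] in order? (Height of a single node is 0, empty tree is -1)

Insertion order: [6, 35, 30, 49, 46]
Tree (level-order array): [6, None, 35, 30, 49, None, None, 46]
Compute height bottom-up (empty subtree = -1):
  height(30) = 1 + max(-1, -1) = 0
  height(46) = 1 + max(-1, -1) = 0
  height(49) = 1 + max(0, -1) = 1
  height(35) = 1 + max(0, 1) = 2
  height(6) = 1 + max(-1, 2) = 3
Height = 3


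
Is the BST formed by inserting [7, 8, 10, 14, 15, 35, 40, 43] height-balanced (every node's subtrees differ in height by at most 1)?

Tree (level-order array): [7, None, 8, None, 10, None, 14, None, 15, None, 35, None, 40, None, 43]
Definition: a tree is height-balanced if, at every node, |h(left) - h(right)| <= 1 (empty subtree has height -1).
Bottom-up per-node check:
  node 43: h_left=-1, h_right=-1, diff=0 [OK], height=0
  node 40: h_left=-1, h_right=0, diff=1 [OK], height=1
  node 35: h_left=-1, h_right=1, diff=2 [FAIL (|-1-1|=2 > 1)], height=2
  node 15: h_left=-1, h_right=2, diff=3 [FAIL (|-1-2|=3 > 1)], height=3
  node 14: h_left=-1, h_right=3, diff=4 [FAIL (|-1-3|=4 > 1)], height=4
  node 10: h_left=-1, h_right=4, diff=5 [FAIL (|-1-4|=5 > 1)], height=5
  node 8: h_left=-1, h_right=5, diff=6 [FAIL (|-1-5|=6 > 1)], height=6
  node 7: h_left=-1, h_right=6, diff=7 [FAIL (|-1-6|=7 > 1)], height=7
Node 35 violates the condition: |-1 - 1| = 2 > 1.
Result: Not balanced


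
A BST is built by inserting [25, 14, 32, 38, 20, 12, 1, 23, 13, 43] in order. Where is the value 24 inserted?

Starting tree (level order): [25, 14, 32, 12, 20, None, 38, 1, 13, None, 23, None, 43]
Insertion path: 25 -> 14 -> 20 -> 23
Result: insert 24 as right child of 23
Final tree (level order): [25, 14, 32, 12, 20, None, 38, 1, 13, None, 23, None, 43, None, None, None, None, None, 24]


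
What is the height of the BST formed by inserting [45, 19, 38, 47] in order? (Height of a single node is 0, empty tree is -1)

Insertion order: [45, 19, 38, 47]
Tree (level-order array): [45, 19, 47, None, 38]
Compute height bottom-up (empty subtree = -1):
  height(38) = 1 + max(-1, -1) = 0
  height(19) = 1 + max(-1, 0) = 1
  height(47) = 1 + max(-1, -1) = 0
  height(45) = 1 + max(1, 0) = 2
Height = 2


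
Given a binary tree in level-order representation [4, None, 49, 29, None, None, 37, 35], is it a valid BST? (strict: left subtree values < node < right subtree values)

Level-order array: [4, None, 49, 29, None, None, 37, 35]
Validate using subtree bounds (lo, hi): at each node, require lo < value < hi,
then recurse left with hi=value and right with lo=value.
Preorder trace (stopping at first violation):
  at node 4 with bounds (-inf, +inf): OK
  at node 49 with bounds (4, +inf): OK
  at node 29 with bounds (4, 49): OK
  at node 37 with bounds (29, 49): OK
  at node 35 with bounds (29, 37): OK
No violation found at any node.
Result: Valid BST


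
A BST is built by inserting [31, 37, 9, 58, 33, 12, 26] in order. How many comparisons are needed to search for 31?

Search path for 31: 31
Found: True
Comparisons: 1


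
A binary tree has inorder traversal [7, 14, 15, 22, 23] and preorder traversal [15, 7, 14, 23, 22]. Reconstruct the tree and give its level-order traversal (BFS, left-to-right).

Inorder:  [7, 14, 15, 22, 23]
Preorder: [15, 7, 14, 23, 22]
Algorithm: preorder visits root first, so consume preorder in order;
for each root, split the current inorder slice at that value into
left-subtree inorder and right-subtree inorder, then recurse.
Recursive splits:
  root=15; inorder splits into left=[7, 14], right=[22, 23]
  root=7; inorder splits into left=[], right=[14]
  root=14; inorder splits into left=[], right=[]
  root=23; inorder splits into left=[22], right=[]
  root=22; inorder splits into left=[], right=[]
Reconstructed level-order: [15, 7, 23, 14, 22]


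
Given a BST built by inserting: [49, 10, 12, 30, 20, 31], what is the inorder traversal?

Tree insertion order: [49, 10, 12, 30, 20, 31]
Tree (level-order array): [49, 10, None, None, 12, None, 30, 20, 31]
Inorder traversal: [10, 12, 20, 30, 31, 49]


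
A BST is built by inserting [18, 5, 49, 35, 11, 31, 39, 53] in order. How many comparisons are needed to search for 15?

Search path for 15: 18 -> 5 -> 11
Found: False
Comparisons: 3


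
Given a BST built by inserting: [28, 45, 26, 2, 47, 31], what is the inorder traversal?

Tree insertion order: [28, 45, 26, 2, 47, 31]
Tree (level-order array): [28, 26, 45, 2, None, 31, 47]
Inorder traversal: [2, 26, 28, 31, 45, 47]


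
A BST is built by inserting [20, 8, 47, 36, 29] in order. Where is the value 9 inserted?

Starting tree (level order): [20, 8, 47, None, None, 36, None, 29]
Insertion path: 20 -> 8
Result: insert 9 as right child of 8
Final tree (level order): [20, 8, 47, None, 9, 36, None, None, None, 29]


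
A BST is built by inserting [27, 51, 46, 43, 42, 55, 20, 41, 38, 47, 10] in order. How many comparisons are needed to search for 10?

Search path for 10: 27 -> 20 -> 10
Found: True
Comparisons: 3


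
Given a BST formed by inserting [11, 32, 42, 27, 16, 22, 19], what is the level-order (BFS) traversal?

Tree insertion order: [11, 32, 42, 27, 16, 22, 19]
Tree (level-order array): [11, None, 32, 27, 42, 16, None, None, None, None, 22, 19]
BFS from the root, enqueuing left then right child of each popped node:
  queue [11] -> pop 11, enqueue [32], visited so far: [11]
  queue [32] -> pop 32, enqueue [27, 42], visited so far: [11, 32]
  queue [27, 42] -> pop 27, enqueue [16], visited so far: [11, 32, 27]
  queue [42, 16] -> pop 42, enqueue [none], visited so far: [11, 32, 27, 42]
  queue [16] -> pop 16, enqueue [22], visited so far: [11, 32, 27, 42, 16]
  queue [22] -> pop 22, enqueue [19], visited so far: [11, 32, 27, 42, 16, 22]
  queue [19] -> pop 19, enqueue [none], visited so far: [11, 32, 27, 42, 16, 22, 19]
Result: [11, 32, 27, 42, 16, 22, 19]


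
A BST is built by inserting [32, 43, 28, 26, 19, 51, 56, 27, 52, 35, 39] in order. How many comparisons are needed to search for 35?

Search path for 35: 32 -> 43 -> 35
Found: True
Comparisons: 3


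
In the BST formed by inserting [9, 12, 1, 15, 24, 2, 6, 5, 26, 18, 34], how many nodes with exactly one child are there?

Tree built from: [9, 12, 1, 15, 24, 2, 6, 5, 26, 18, 34]
Tree (level-order array): [9, 1, 12, None, 2, None, 15, None, 6, None, 24, 5, None, 18, 26, None, None, None, None, None, 34]
Rule: These are nodes with exactly 1 non-null child.
Per-node child counts:
  node 9: 2 child(ren)
  node 1: 1 child(ren)
  node 2: 1 child(ren)
  node 6: 1 child(ren)
  node 5: 0 child(ren)
  node 12: 1 child(ren)
  node 15: 1 child(ren)
  node 24: 2 child(ren)
  node 18: 0 child(ren)
  node 26: 1 child(ren)
  node 34: 0 child(ren)
Matching nodes: [1, 2, 6, 12, 15, 26]
Count of nodes with exactly one child: 6


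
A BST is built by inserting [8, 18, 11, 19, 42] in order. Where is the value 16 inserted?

Starting tree (level order): [8, None, 18, 11, 19, None, None, None, 42]
Insertion path: 8 -> 18 -> 11
Result: insert 16 as right child of 11
Final tree (level order): [8, None, 18, 11, 19, None, 16, None, 42]


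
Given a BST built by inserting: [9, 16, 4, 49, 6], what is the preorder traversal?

Tree insertion order: [9, 16, 4, 49, 6]
Tree (level-order array): [9, 4, 16, None, 6, None, 49]
Preorder traversal: [9, 4, 6, 16, 49]


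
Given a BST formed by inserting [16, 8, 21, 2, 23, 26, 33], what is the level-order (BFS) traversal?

Tree insertion order: [16, 8, 21, 2, 23, 26, 33]
Tree (level-order array): [16, 8, 21, 2, None, None, 23, None, None, None, 26, None, 33]
BFS from the root, enqueuing left then right child of each popped node:
  queue [16] -> pop 16, enqueue [8, 21], visited so far: [16]
  queue [8, 21] -> pop 8, enqueue [2], visited so far: [16, 8]
  queue [21, 2] -> pop 21, enqueue [23], visited so far: [16, 8, 21]
  queue [2, 23] -> pop 2, enqueue [none], visited so far: [16, 8, 21, 2]
  queue [23] -> pop 23, enqueue [26], visited so far: [16, 8, 21, 2, 23]
  queue [26] -> pop 26, enqueue [33], visited so far: [16, 8, 21, 2, 23, 26]
  queue [33] -> pop 33, enqueue [none], visited so far: [16, 8, 21, 2, 23, 26, 33]
Result: [16, 8, 21, 2, 23, 26, 33]


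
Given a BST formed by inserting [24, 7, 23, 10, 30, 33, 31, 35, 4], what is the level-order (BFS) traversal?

Tree insertion order: [24, 7, 23, 10, 30, 33, 31, 35, 4]
Tree (level-order array): [24, 7, 30, 4, 23, None, 33, None, None, 10, None, 31, 35]
BFS from the root, enqueuing left then right child of each popped node:
  queue [24] -> pop 24, enqueue [7, 30], visited so far: [24]
  queue [7, 30] -> pop 7, enqueue [4, 23], visited so far: [24, 7]
  queue [30, 4, 23] -> pop 30, enqueue [33], visited so far: [24, 7, 30]
  queue [4, 23, 33] -> pop 4, enqueue [none], visited so far: [24, 7, 30, 4]
  queue [23, 33] -> pop 23, enqueue [10], visited so far: [24, 7, 30, 4, 23]
  queue [33, 10] -> pop 33, enqueue [31, 35], visited so far: [24, 7, 30, 4, 23, 33]
  queue [10, 31, 35] -> pop 10, enqueue [none], visited so far: [24, 7, 30, 4, 23, 33, 10]
  queue [31, 35] -> pop 31, enqueue [none], visited so far: [24, 7, 30, 4, 23, 33, 10, 31]
  queue [35] -> pop 35, enqueue [none], visited so far: [24, 7, 30, 4, 23, 33, 10, 31, 35]
Result: [24, 7, 30, 4, 23, 33, 10, 31, 35]


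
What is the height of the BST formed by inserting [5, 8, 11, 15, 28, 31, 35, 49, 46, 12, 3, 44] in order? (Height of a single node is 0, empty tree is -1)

Insertion order: [5, 8, 11, 15, 28, 31, 35, 49, 46, 12, 3, 44]
Tree (level-order array): [5, 3, 8, None, None, None, 11, None, 15, 12, 28, None, None, None, 31, None, 35, None, 49, 46, None, 44]
Compute height bottom-up (empty subtree = -1):
  height(3) = 1 + max(-1, -1) = 0
  height(12) = 1 + max(-1, -1) = 0
  height(44) = 1 + max(-1, -1) = 0
  height(46) = 1 + max(0, -1) = 1
  height(49) = 1 + max(1, -1) = 2
  height(35) = 1 + max(-1, 2) = 3
  height(31) = 1 + max(-1, 3) = 4
  height(28) = 1 + max(-1, 4) = 5
  height(15) = 1 + max(0, 5) = 6
  height(11) = 1 + max(-1, 6) = 7
  height(8) = 1 + max(-1, 7) = 8
  height(5) = 1 + max(0, 8) = 9
Height = 9


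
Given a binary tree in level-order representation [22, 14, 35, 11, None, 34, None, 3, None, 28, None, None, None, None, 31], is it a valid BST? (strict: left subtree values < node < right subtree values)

Level-order array: [22, 14, 35, 11, None, 34, None, 3, None, 28, None, None, None, None, 31]
Validate using subtree bounds (lo, hi): at each node, require lo < value < hi,
then recurse left with hi=value and right with lo=value.
Preorder trace (stopping at first violation):
  at node 22 with bounds (-inf, +inf): OK
  at node 14 with bounds (-inf, 22): OK
  at node 11 with bounds (-inf, 14): OK
  at node 3 with bounds (-inf, 11): OK
  at node 35 with bounds (22, +inf): OK
  at node 34 with bounds (22, 35): OK
  at node 28 with bounds (22, 34): OK
  at node 31 with bounds (28, 34): OK
No violation found at any node.
Result: Valid BST


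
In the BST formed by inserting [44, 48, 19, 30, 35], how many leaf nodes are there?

Tree built from: [44, 48, 19, 30, 35]
Tree (level-order array): [44, 19, 48, None, 30, None, None, None, 35]
Rule: A leaf has 0 children.
Per-node child counts:
  node 44: 2 child(ren)
  node 19: 1 child(ren)
  node 30: 1 child(ren)
  node 35: 0 child(ren)
  node 48: 0 child(ren)
Matching nodes: [35, 48]
Count of leaf nodes: 2


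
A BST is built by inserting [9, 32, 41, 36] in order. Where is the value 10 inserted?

Starting tree (level order): [9, None, 32, None, 41, 36]
Insertion path: 9 -> 32
Result: insert 10 as left child of 32
Final tree (level order): [9, None, 32, 10, 41, None, None, 36]


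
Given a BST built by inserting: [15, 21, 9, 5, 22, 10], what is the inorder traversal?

Tree insertion order: [15, 21, 9, 5, 22, 10]
Tree (level-order array): [15, 9, 21, 5, 10, None, 22]
Inorder traversal: [5, 9, 10, 15, 21, 22]


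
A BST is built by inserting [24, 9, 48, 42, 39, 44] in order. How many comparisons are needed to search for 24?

Search path for 24: 24
Found: True
Comparisons: 1


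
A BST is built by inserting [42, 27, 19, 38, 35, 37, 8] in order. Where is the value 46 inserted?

Starting tree (level order): [42, 27, None, 19, 38, 8, None, 35, None, None, None, None, 37]
Insertion path: 42
Result: insert 46 as right child of 42
Final tree (level order): [42, 27, 46, 19, 38, None, None, 8, None, 35, None, None, None, None, 37]


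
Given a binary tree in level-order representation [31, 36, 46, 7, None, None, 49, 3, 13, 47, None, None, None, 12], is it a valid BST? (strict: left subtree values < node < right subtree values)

Level-order array: [31, 36, 46, 7, None, None, 49, 3, 13, 47, None, None, None, 12]
Validate using subtree bounds (lo, hi): at each node, require lo < value < hi,
then recurse left with hi=value and right with lo=value.
Preorder trace (stopping at first violation):
  at node 31 with bounds (-inf, +inf): OK
  at node 36 with bounds (-inf, 31): VIOLATION
Node 36 violates its bound: not (-inf < 36 < 31).
Result: Not a valid BST


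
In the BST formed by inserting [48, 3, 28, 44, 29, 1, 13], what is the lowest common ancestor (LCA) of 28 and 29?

Tree insertion order: [48, 3, 28, 44, 29, 1, 13]
Tree (level-order array): [48, 3, None, 1, 28, None, None, 13, 44, None, None, 29]
In a BST, the LCA of p=28, q=29 is the first node v on the
root-to-leaf path with p <= v <= q (go left if both < v, right if both > v).
Walk from root:
  at 48: both 28 and 29 < 48, go left
  at 3: both 28 and 29 > 3, go right
  at 28: 28 <= 28 <= 29, this is the LCA
LCA = 28


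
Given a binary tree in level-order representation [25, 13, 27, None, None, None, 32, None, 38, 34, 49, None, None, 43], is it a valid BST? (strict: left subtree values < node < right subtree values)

Level-order array: [25, 13, 27, None, None, None, 32, None, 38, 34, 49, None, None, 43]
Validate using subtree bounds (lo, hi): at each node, require lo < value < hi,
then recurse left with hi=value and right with lo=value.
Preorder trace (stopping at first violation):
  at node 25 with bounds (-inf, +inf): OK
  at node 13 with bounds (-inf, 25): OK
  at node 27 with bounds (25, +inf): OK
  at node 32 with bounds (27, +inf): OK
  at node 38 with bounds (32, +inf): OK
  at node 34 with bounds (32, 38): OK
  at node 49 with bounds (38, +inf): OK
  at node 43 with bounds (38, 49): OK
No violation found at any node.
Result: Valid BST


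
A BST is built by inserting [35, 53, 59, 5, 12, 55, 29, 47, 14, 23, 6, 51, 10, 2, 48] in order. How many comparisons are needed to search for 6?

Search path for 6: 35 -> 5 -> 12 -> 6
Found: True
Comparisons: 4


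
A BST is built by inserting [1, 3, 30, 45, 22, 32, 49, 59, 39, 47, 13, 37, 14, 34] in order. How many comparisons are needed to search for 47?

Search path for 47: 1 -> 3 -> 30 -> 45 -> 49 -> 47
Found: True
Comparisons: 6


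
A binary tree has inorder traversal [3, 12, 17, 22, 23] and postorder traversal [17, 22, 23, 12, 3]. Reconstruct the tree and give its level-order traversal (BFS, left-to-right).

Inorder:   [3, 12, 17, 22, 23]
Postorder: [17, 22, 23, 12, 3]
Algorithm: postorder visits root last, so walk postorder right-to-left;
each value is the root of the current inorder slice — split it at that
value, recurse on the right subtree first, then the left.
Recursive splits:
  root=3; inorder splits into left=[], right=[12, 17, 22, 23]
  root=12; inorder splits into left=[], right=[17, 22, 23]
  root=23; inorder splits into left=[17, 22], right=[]
  root=22; inorder splits into left=[17], right=[]
  root=17; inorder splits into left=[], right=[]
Reconstructed level-order: [3, 12, 23, 22, 17]


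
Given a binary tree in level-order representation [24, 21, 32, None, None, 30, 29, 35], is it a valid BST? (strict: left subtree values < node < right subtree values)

Level-order array: [24, 21, 32, None, None, 30, 29, 35]
Validate using subtree bounds (lo, hi): at each node, require lo < value < hi,
then recurse left with hi=value and right with lo=value.
Preorder trace (stopping at first violation):
  at node 24 with bounds (-inf, +inf): OK
  at node 21 with bounds (-inf, 24): OK
  at node 32 with bounds (24, +inf): OK
  at node 30 with bounds (24, 32): OK
  at node 35 with bounds (24, 30): VIOLATION
Node 35 violates its bound: not (24 < 35 < 30).
Result: Not a valid BST


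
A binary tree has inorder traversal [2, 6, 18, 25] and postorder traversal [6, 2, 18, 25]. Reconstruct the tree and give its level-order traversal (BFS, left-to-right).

Inorder:   [2, 6, 18, 25]
Postorder: [6, 2, 18, 25]
Algorithm: postorder visits root last, so walk postorder right-to-left;
each value is the root of the current inorder slice — split it at that
value, recurse on the right subtree first, then the left.
Recursive splits:
  root=25; inorder splits into left=[2, 6, 18], right=[]
  root=18; inorder splits into left=[2, 6], right=[]
  root=2; inorder splits into left=[], right=[6]
  root=6; inorder splits into left=[], right=[]
Reconstructed level-order: [25, 18, 2, 6]


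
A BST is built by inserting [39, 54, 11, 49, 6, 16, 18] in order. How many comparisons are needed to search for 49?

Search path for 49: 39 -> 54 -> 49
Found: True
Comparisons: 3


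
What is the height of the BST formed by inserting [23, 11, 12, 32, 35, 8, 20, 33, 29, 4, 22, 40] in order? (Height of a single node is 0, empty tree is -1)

Insertion order: [23, 11, 12, 32, 35, 8, 20, 33, 29, 4, 22, 40]
Tree (level-order array): [23, 11, 32, 8, 12, 29, 35, 4, None, None, 20, None, None, 33, 40, None, None, None, 22]
Compute height bottom-up (empty subtree = -1):
  height(4) = 1 + max(-1, -1) = 0
  height(8) = 1 + max(0, -1) = 1
  height(22) = 1 + max(-1, -1) = 0
  height(20) = 1 + max(-1, 0) = 1
  height(12) = 1 + max(-1, 1) = 2
  height(11) = 1 + max(1, 2) = 3
  height(29) = 1 + max(-1, -1) = 0
  height(33) = 1 + max(-1, -1) = 0
  height(40) = 1 + max(-1, -1) = 0
  height(35) = 1 + max(0, 0) = 1
  height(32) = 1 + max(0, 1) = 2
  height(23) = 1 + max(3, 2) = 4
Height = 4


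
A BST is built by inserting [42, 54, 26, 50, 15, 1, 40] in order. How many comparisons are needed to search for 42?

Search path for 42: 42
Found: True
Comparisons: 1


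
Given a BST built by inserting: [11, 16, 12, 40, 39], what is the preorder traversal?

Tree insertion order: [11, 16, 12, 40, 39]
Tree (level-order array): [11, None, 16, 12, 40, None, None, 39]
Preorder traversal: [11, 16, 12, 40, 39]


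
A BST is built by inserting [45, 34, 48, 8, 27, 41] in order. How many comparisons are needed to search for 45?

Search path for 45: 45
Found: True
Comparisons: 1


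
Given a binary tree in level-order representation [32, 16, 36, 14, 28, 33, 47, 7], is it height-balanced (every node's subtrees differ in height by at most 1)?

Tree (level-order array): [32, 16, 36, 14, 28, 33, 47, 7]
Definition: a tree is height-balanced if, at every node, |h(left) - h(right)| <= 1 (empty subtree has height -1).
Bottom-up per-node check:
  node 7: h_left=-1, h_right=-1, diff=0 [OK], height=0
  node 14: h_left=0, h_right=-1, diff=1 [OK], height=1
  node 28: h_left=-1, h_right=-1, diff=0 [OK], height=0
  node 16: h_left=1, h_right=0, diff=1 [OK], height=2
  node 33: h_left=-1, h_right=-1, diff=0 [OK], height=0
  node 47: h_left=-1, h_right=-1, diff=0 [OK], height=0
  node 36: h_left=0, h_right=0, diff=0 [OK], height=1
  node 32: h_left=2, h_right=1, diff=1 [OK], height=3
All nodes satisfy the balance condition.
Result: Balanced


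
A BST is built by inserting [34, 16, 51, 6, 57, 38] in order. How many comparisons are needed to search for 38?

Search path for 38: 34 -> 51 -> 38
Found: True
Comparisons: 3


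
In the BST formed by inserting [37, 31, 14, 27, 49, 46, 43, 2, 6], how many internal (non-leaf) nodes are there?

Tree built from: [37, 31, 14, 27, 49, 46, 43, 2, 6]
Tree (level-order array): [37, 31, 49, 14, None, 46, None, 2, 27, 43, None, None, 6]
Rule: An internal node has at least one child.
Per-node child counts:
  node 37: 2 child(ren)
  node 31: 1 child(ren)
  node 14: 2 child(ren)
  node 2: 1 child(ren)
  node 6: 0 child(ren)
  node 27: 0 child(ren)
  node 49: 1 child(ren)
  node 46: 1 child(ren)
  node 43: 0 child(ren)
Matching nodes: [37, 31, 14, 2, 49, 46]
Count of internal (non-leaf) nodes: 6


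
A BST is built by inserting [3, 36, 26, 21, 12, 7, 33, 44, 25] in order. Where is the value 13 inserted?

Starting tree (level order): [3, None, 36, 26, 44, 21, 33, None, None, 12, 25, None, None, 7]
Insertion path: 3 -> 36 -> 26 -> 21 -> 12
Result: insert 13 as right child of 12
Final tree (level order): [3, None, 36, 26, 44, 21, 33, None, None, 12, 25, None, None, 7, 13]


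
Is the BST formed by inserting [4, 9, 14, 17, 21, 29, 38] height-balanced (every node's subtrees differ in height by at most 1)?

Tree (level-order array): [4, None, 9, None, 14, None, 17, None, 21, None, 29, None, 38]
Definition: a tree is height-balanced if, at every node, |h(left) - h(right)| <= 1 (empty subtree has height -1).
Bottom-up per-node check:
  node 38: h_left=-1, h_right=-1, diff=0 [OK], height=0
  node 29: h_left=-1, h_right=0, diff=1 [OK], height=1
  node 21: h_left=-1, h_right=1, diff=2 [FAIL (|-1-1|=2 > 1)], height=2
  node 17: h_left=-1, h_right=2, diff=3 [FAIL (|-1-2|=3 > 1)], height=3
  node 14: h_left=-1, h_right=3, diff=4 [FAIL (|-1-3|=4 > 1)], height=4
  node 9: h_left=-1, h_right=4, diff=5 [FAIL (|-1-4|=5 > 1)], height=5
  node 4: h_left=-1, h_right=5, diff=6 [FAIL (|-1-5|=6 > 1)], height=6
Node 21 violates the condition: |-1 - 1| = 2 > 1.
Result: Not balanced


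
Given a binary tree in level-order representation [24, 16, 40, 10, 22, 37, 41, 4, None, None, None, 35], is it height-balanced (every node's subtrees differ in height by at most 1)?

Tree (level-order array): [24, 16, 40, 10, 22, 37, 41, 4, None, None, None, 35]
Definition: a tree is height-balanced if, at every node, |h(left) - h(right)| <= 1 (empty subtree has height -1).
Bottom-up per-node check:
  node 4: h_left=-1, h_right=-1, diff=0 [OK], height=0
  node 10: h_left=0, h_right=-1, diff=1 [OK], height=1
  node 22: h_left=-1, h_right=-1, diff=0 [OK], height=0
  node 16: h_left=1, h_right=0, diff=1 [OK], height=2
  node 35: h_left=-1, h_right=-1, diff=0 [OK], height=0
  node 37: h_left=0, h_right=-1, diff=1 [OK], height=1
  node 41: h_left=-1, h_right=-1, diff=0 [OK], height=0
  node 40: h_left=1, h_right=0, diff=1 [OK], height=2
  node 24: h_left=2, h_right=2, diff=0 [OK], height=3
All nodes satisfy the balance condition.
Result: Balanced


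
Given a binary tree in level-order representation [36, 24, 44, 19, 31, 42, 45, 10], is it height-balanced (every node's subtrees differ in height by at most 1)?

Tree (level-order array): [36, 24, 44, 19, 31, 42, 45, 10]
Definition: a tree is height-balanced if, at every node, |h(left) - h(right)| <= 1 (empty subtree has height -1).
Bottom-up per-node check:
  node 10: h_left=-1, h_right=-1, diff=0 [OK], height=0
  node 19: h_left=0, h_right=-1, diff=1 [OK], height=1
  node 31: h_left=-1, h_right=-1, diff=0 [OK], height=0
  node 24: h_left=1, h_right=0, diff=1 [OK], height=2
  node 42: h_left=-1, h_right=-1, diff=0 [OK], height=0
  node 45: h_left=-1, h_right=-1, diff=0 [OK], height=0
  node 44: h_left=0, h_right=0, diff=0 [OK], height=1
  node 36: h_left=2, h_right=1, diff=1 [OK], height=3
All nodes satisfy the balance condition.
Result: Balanced


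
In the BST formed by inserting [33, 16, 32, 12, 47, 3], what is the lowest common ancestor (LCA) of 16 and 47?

Tree insertion order: [33, 16, 32, 12, 47, 3]
Tree (level-order array): [33, 16, 47, 12, 32, None, None, 3]
In a BST, the LCA of p=16, q=47 is the first node v on the
root-to-leaf path with p <= v <= q (go left if both < v, right if both > v).
Walk from root:
  at 33: 16 <= 33 <= 47, this is the LCA
LCA = 33


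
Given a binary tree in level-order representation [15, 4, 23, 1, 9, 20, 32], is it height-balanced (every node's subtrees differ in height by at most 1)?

Tree (level-order array): [15, 4, 23, 1, 9, 20, 32]
Definition: a tree is height-balanced if, at every node, |h(left) - h(right)| <= 1 (empty subtree has height -1).
Bottom-up per-node check:
  node 1: h_left=-1, h_right=-1, diff=0 [OK], height=0
  node 9: h_left=-1, h_right=-1, diff=0 [OK], height=0
  node 4: h_left=0, h_right=0, diff=0 [OK], height=1
  node 20: h_left=-1, h_right=-1, diff=0 [OK], height=0
  node 32: h_left=-1, h_right=-1, diff=0 [OK], height=0
  node 23: h_left=0, h_right=0, diff=0 [OK], height=1
  node 15: h_left=1, h_right=1, diff=0 [OK], height=2
All nodes satisfy the balance condition.
Result: Balanced


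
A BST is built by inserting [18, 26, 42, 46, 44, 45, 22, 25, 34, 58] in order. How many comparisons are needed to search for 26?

Search path for 26: 18 -> 26
Found: True
Comparisons: 2


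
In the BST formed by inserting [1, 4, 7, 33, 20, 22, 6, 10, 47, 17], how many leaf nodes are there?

Tree built from: [1, 4, 7, 33, 20, 22, 6, 10, 47, 17]
Tree (level-order array): [1, None, 4, None, 7, 6, 33, None, None, 20, 47, 10, 22, None, None, None, 17]
Rule: A leaf has 0 children.
Per-node child counts:
  node 1: 1 child(ren)
  node 4: 1 child(ren)
  node 7: 2 child(ren)
  node 6: 0 child(ren)
  node 33: 2 child(ren)
  node 20: 2 child(ren)
  node 10: 1 child(ren)
  node 17: 0 child(ren)
  node 22: 0 child(ren)
  node 47: 0 child(ren)
Matching nodes: [6, 17, 22, 47]
Count of leaf nodes: 4


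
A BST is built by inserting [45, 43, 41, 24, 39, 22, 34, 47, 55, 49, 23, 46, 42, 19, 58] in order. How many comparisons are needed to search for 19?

Search path for 19: 45 -> 43 -> 41 -> 24 -> 22 -> 19
Found: True
Comparisons: 6


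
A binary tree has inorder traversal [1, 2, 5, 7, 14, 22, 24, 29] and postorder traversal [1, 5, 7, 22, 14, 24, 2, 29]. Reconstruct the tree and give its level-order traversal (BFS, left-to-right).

Inorder:   [1, 2, 5, 7, 14, 22, 24, 29]
Postorder: [1, 5, 7, 22, 14, 24, 2, 29]
Algorithm: postorder visits root last, so walk postorder right-to-left;
each value is the root of the current inorder slice — split it at that
value, recurse on the right subtree first, then the left.
Recursive splits:
  root=29; inorder splits into left=[1, 2, 5, 7, 14, 22, 24], right=[]
  root=2; inorder splits into left=[1], right=[5, 7, 14, 22, 24]
  root=24; inorder splits into left=[5, 7, 14, 22], right=[]
  root=14; inorder splits into left=[5, 7], right=[22]
  root=22; inorder splits into left=[], right=[]
  root=7; inorder splits into left=[5], right=[]
  root=5; inorder splits into left=[], right=[]
  root=1; inorder splits into left=[], right=[]
Reconstructed level-order: [29, 2, 1, 24, 14, 7, 22, 5]


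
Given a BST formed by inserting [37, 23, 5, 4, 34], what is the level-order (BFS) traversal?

Tree insertion order: [37, 23, 5, 4, 34]
Tree (level-order array): [37, 23, None, 5, 34, 4]
BFS from the root, enqueuing left then right child of each popped node:
  queue [37] -> pop 37, enqueue [23], visited so far: [37]
  queue [23] -> pop 23, enqueue [5, 34], visited so far: [37, 23]
  queue [5, 34] -> pop 5, enqueue [4], visited so far: [37, 23, 5]
  queue [34, 4] -> pop 34, enqueue [none], visited so far: [37, 23, 5, 34]
  queue [4] -> pop 4, enqueue [none], visited so far: [37, 23, 5, 34, 4]
Result: [37, 23, 5, 34, 4]


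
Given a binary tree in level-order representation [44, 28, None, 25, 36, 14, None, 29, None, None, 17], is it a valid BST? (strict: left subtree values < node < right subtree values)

Level-order array: [44, 28, None, 25, 36, 14, None, 29, None, None, 17]
Validate using subtree bounds (lo, hi): at each node, require lo < value < hi,
then recurse left with hi=value and right with lo=value.
Preorder trace (stopping at first violation):
  at node 44 with bounds (-inf, +inf): OK
  at node 28 with bounds (-inf, 44): OK
  at node 25 with bounds (-inf, 28): OK
  at node 14 with bounds (-inf, 25): OK
  at node 17 with bounds (14, 25): OK
  at node 36 with bounds (28, 44): OK
  at node 29 with bounds (28, 36): OK
No violation found at any node.
Result: Valid BST
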